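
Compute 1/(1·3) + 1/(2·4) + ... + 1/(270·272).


1/(k(k+2)) = (1/2)·(1/k - 1/(k+2)) (partial fractions)
Telescoping: Σ = (1/2)·(1 + 1/2 - 1/271 - 1/272) = 110025/147424

Sum = 110025/147424


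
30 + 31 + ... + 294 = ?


Σₖ₌30^294 k = Σₖ₌₁^294 k − Σₖ₌₁^29 k
= 294·295/2 − 29·30/2
= 43365 − 435 = 42930

Σk = 42930


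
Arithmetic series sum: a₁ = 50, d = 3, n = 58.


aₙ = 50 + (58-1)×3 = 221
Sₙ = n(a₁+aₙ)/2 = 58×(50+221)/2
= 58×271/2 = 7859

S_58 = 7859


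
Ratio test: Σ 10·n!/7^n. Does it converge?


aₙ = 10·n!/7^n
a_{n+1}/aₙ = (n+1)!/7^(n+1) × 7^n/n!  (constant 10 cancels)
= (n+1)/7
L = lim(n→∞) (n+1)/7 = ∞
L > 1 → series DIVERGES

Diverges (ratio test: L = ∞ > 1)


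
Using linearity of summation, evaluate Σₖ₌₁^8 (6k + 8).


Σ(6k+8) = 6·Σk + 8·n
= 6·36 + 8·8
= 216 + 64 = 280

Σ = 280


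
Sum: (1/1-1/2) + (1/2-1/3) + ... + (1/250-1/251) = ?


Telescoping: adjacent terms cancel.
= 1/1 - 1/251
= 1 - 1/251 = 250/251

Sum = 250/251


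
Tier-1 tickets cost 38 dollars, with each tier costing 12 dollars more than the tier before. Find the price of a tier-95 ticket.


aₙ = a₁ + (n-1)d
= 38 + (95-1)×12
= 38 + 1128
= 1166

a_95 = 1166


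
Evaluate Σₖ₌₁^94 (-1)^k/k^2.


S = -1 + 1/4 - 1/9 + 1/16 - 1/25 + 1/36 - 1/49 + 1/64 ± ...
= -0.8224
(Full series converges to -π²/12 ≈ -0.8225)

S_94 = -0.8224


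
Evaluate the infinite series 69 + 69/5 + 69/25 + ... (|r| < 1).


S∞ = a₁/(1-r) = 69/(1 - 1/5)
= 69/(4/5)
= 345/4

S∞ = 345/4


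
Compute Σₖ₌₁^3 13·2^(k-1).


Sₙ = 13×(2^3 - 1)/(2 - 1)
= 13×(8 - 1)/1
= 13×7/1
= 91

S_3 = 91


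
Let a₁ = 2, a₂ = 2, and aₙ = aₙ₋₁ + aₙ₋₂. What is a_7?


Computing iteratively: 2, 2, 4, 6, 10, 16, 26
a_7 = 26

a_7 = 26


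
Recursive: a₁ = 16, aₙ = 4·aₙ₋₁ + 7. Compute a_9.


Computing step by step:
a_1 = 16
a_2 = 71
a_3 = 291
a_4 = 1171
a_5 = 4691
a_6 = 18771
a_7 = 75091
a_8 = 300371
a_9 = 1201491


a_9 = 1201491


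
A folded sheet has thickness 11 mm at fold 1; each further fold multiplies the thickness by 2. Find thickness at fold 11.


aₙ = a₁·r^(n-1)
= 11×2^10
= 11×1024
= 11264

a_11 = 11264


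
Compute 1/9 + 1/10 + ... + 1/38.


Σₖ₌9^38 1/k = 1/9 + 1/10 + 1/11 + ... + 1/38
= 104780081036899/69388720221600
≈ 1.51

Sum = 104780081036899/69388720221600 ≈ 1.51


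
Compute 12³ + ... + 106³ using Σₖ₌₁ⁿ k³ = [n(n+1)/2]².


Σₖ₌12^106 k³ = [106·107/2]² − [11·12/2]²
= 32160241 − 4356 = 32155885

Σk³ = 32155885


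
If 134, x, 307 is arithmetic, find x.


AM = (134 + 307)/2 = 441/2 = 220.5

AM = 220.5


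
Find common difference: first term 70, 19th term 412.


d = (aₙ - a₁)/(n-1)
= (412 - 70)/(19-1)
= 342/18 = 19

d = 19


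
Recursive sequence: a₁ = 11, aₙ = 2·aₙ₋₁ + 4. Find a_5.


Computing step by step:
a_1 = 11
a_2 = 26
a_3 = 56
a_4 = 116
a_5 = 236


a_5 = 236


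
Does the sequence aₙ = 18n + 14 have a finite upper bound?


aₙ = 18n + 14 → as n→∞, aₙ→∞
No finite upper bound exists
The sequence is UNBOUNDED

Unbounded (aₙ → ∞ as n → ∞)


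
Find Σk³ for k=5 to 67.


Σₖ₌5^67 k³ = [67·68/2]² − [4·5/2]²
= 5189284 − 100 = 5189184

Σk³ = 5189184


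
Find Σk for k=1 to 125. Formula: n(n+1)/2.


n(n+1)/2 = 125×126/2 = 15750/2 = 7875

Σk = 7875


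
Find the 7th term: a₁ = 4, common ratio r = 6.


aₙ = a₁·r^(n-1)
= 4×6^6
= 4×46656
= 186624

a_7 = 186624


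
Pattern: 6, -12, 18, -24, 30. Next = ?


Pattern: alternating sign, magnitude arithmetic (d=6)
Terms: 6, -12, 18, -24, 30
Next term = -36

Next term = -36


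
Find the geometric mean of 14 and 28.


GM = √(14×28) = √392 = 19.799

GM = 19.799


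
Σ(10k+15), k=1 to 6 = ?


Σ(10k+15) = 10·Σk + 15·n
= 10·21 + 15·6
= 210 + 90 = 300

Σ = 300


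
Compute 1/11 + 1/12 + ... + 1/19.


Σₖ₌11^19 1/k = 1/11 + 1/12 + 1/13 + 1/14 + 1/15 + 1/16 + 1/17 + 1/18 + 1/19
= 144045379/232792560
≈ 0.6188

Sum = 144045379/232792560 ≈ 0.6188


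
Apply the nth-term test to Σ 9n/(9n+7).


lim(n→∞) 9n/(9n+7) = 9/9 = 1  (divide numerator and denominator by n)
lim aₙ = 1 ≠ 0 → series DIVERGES

Diverges (lim aₙ = 1 ≠ 0)


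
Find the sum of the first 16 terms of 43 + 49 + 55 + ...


aₙ = 43 + (16-1)×6 = 133
Sₙ = n(a₁+aₙ)/2 = 16×(43+133)/2
= 16×176/2 = 1408

S_16 = 1408


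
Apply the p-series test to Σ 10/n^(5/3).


p-series test: Σ c/n^p converges if p > 1, diverges if p ≤ 1 (constant c > 0 doesn't affect convergence).
p = 5/3
5/3 > 1 → CONVERGES

Converges (p = 5/3 > 1)


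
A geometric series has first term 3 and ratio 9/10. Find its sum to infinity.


S∞ = a₁/(1-r) = 3/(1 - 9/10)
= 3/(1/10)
= 30

S∞ = 30


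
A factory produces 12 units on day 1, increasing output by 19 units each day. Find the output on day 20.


aₙ = a₁ + (n-1)d
= 12 + (20-1)×19
= 12 + 361
= 373

a_20 = 373


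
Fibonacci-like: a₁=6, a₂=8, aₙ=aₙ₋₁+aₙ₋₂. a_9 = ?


Computing iteratively: 6, 8, 14, 22, 36, 58, 94, 152, 246
a_9 = 246

a_9 = 246


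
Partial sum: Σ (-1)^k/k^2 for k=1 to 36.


S = -1 + 1/4 - 1/9 + 1/16 - 1/25 + 1/36 - 1/49 + 1/64 ± ...
= -0.8221
(Full series converges to -π²/12 ≈ -0.8225)

S_36 = -0.8221


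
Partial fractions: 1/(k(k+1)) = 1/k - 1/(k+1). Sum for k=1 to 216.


1/(k(k+1)) = 1/k - 1/(k+1) (partial fractions)
Telescoping: Σ = 1 - 1/217 = 216/217

Sum = 216/217


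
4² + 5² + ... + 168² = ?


Σₖ₌4^168 k² = Σₖ₌₁^168 k² − Σₖ₌₁^3 k²
= 168·169·337/6 − 3·4·7/6
= 1594684 − 14 = 1594670

Σk² = 1594670


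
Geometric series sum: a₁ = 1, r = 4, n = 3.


Sₙ = 1×(4^3 - 1)/(4 - 1)
= 1×(64 - 1)/3
= 1×63/3
= 21

S_3 = 21


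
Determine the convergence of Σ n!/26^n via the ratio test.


aₙ = n!/26^n
a_{n+1}/aₙ = (n+1)!/26^(n+1) × 26^n/n!
= (n+1)/26
L = lim(n→∞) (n+1)/26 = ∞
L > 1 → series DIVERGES

Diverges (ratio test: L = ∞ > 1)


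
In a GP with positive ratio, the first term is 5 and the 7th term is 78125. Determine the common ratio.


r^(n-1) = aₙ/a₁
r^6 = 78125/5 = 15625
r = 15625^(1/6)
= ±5; taking r > 0 gives r = 5

r = 5


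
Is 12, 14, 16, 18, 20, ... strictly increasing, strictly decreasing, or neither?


Differences: 2, 2, 2, 2
All differences > 0 → strictly INCREASING

Monotonically increasing


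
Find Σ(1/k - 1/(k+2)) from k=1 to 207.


Telescoping with gap 2: two head and two tail terms survive.
= (1 + 1/2) - (1/208 + 1/209)
= 3/2 - 1/208 - 1/209 = 64791/43472

Sum = 64791/43472


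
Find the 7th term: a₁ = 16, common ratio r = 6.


aₙ = a₁·r^(n-1)
= 16×6^6
= 16×46656
= 746496

a_7 = 746496


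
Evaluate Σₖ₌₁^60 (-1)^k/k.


S = -1 + 1/2 - 1/3 + 1/4 - 1/5 + 1/6 - 1/7 + 1/8 ± ...
= -0.6849
(Full series converges to -ln(2) ≈ -0.6931)

S_60 = -0.6849


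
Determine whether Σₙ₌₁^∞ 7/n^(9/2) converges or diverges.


p-series test: Σ c/n^p converges if p > 1, diverges if p ≤ 1 (constant c > 0 doesn't affect convergence).
p = 9/2
9/2 > 1 → CONVERGES

Converges (p = 9/2 > 1)


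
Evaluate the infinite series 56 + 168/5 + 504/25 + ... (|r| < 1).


S∞ = a₁/(1-r) = 56/(1 - 3/5)
= 56/(2/5)
= 140

S∞ = 140


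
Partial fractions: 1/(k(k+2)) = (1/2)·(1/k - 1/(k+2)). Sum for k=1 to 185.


1/(k(k+2)) = (1/2)·(1/k - 1/(k+2)) (partial fractions)
Telescoping: Σ = (1/2)·(1 + 1/2 - 1/186 - 1/187) = 12950/17391

Sum = 12950/17391


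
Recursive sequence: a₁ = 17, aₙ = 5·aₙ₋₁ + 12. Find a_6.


Computing step by step:
a_1 = 17
a_2 = 97
a_3 = 497
a_4 = 2497
a_5 = 12497
a_6 = 62497


a_6 = 62497


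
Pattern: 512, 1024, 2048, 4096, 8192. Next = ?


Pattern: powers of 2: 2ⁿ
Terms: 512, 1024, 2048, 4096, 8192
Next term = 16384

Next term = 16384


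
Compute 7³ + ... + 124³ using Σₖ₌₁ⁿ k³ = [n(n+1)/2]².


Σₖ₌7^124 k³ = [124·125/2]² − [6·7/2]²
= 60062500 − 441 = 60062059

Σk³ = 60062059


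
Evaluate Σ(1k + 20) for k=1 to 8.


Σ(1k+20) = 1·Σk + 20·n
= 1·36 + 20·8
= 36 + 160 = 196

Σ = 196


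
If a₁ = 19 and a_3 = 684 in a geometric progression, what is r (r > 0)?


r^(n-1) = aₙ/a₁
r^2 = 684/19 = 36
r = 36^(1/2)
= ±6; taking r > 0 gives r = 6

r = 6


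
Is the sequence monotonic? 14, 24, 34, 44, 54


Differences: 10, 10, 10, 10
All differences > 0 → strictly INCREASING

Monotonically increasing


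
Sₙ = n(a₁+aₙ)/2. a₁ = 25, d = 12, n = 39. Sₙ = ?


aₙ = 25 + (39-1)×12 = 481
Sₙ = n(a₁+aₙ)/2 = 39×(25+481)/2
= 39×506/2 = 9867

S_39 = 9867


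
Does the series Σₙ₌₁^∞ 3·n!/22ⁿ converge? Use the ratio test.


aₙ = 3·n!/22^n
a_{n+1}/aₙ = (n+1)!/22^(n+1) × 22^n/n!  (constant 3 cancels)
= (n+1)/22
L = lim(n→∞) (n+1)/22 = ∞
L > 1 → series DIVERGES

Diverges (ratio test: L = ∞ > 1)


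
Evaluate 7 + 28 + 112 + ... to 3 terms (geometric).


Sₙ = 7×(4^3 - 1)/(4 - 1)
= 7×(64 - 1)/3
= 7×63/3
= 147

S_3 = 147


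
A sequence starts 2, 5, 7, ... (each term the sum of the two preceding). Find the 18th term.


Computing iteratively: 2, 5, 7, 12, 19, 31, 50, 81, 131, 212, 343, 555, ...
a_18 = 9959

a_18 = 9959


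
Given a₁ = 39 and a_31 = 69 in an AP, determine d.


d = (aₙ - a₁)/(n-1)
= (69 - 39)/(31-1)
= 30/30 = 1

d = 1


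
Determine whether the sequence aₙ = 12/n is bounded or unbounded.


a₁ = 12, a₂ = 12/2, a₃ = 12/3, ...
0 < aₙ ≤ 12 for all n ≥ 1
Lower bound: 0, Upper bound: 12
The sequence IS bounded

Bounded (0 < aₙ ≤ 12)


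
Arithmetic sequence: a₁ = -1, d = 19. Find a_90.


aₙ = a₁ + (n-1)d
= -1 + (90-1)×19
= -1 + 1691
= 1690

a_90 = 1690


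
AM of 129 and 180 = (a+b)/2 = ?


AM = (129 + 180)/2 = 309/2 = 154.5

AM = 154.5


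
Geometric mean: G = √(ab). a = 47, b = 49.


GM = √(47×49) = √2303 = 47.9896

GM = 47.9896


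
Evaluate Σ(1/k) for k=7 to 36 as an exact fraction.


Σₖ₌7^36 1/k = 1/7 + 1/8 + 1/9 + ... + 1/36
= 22639315926589/13127595717600
≈ 1.7246

Sum = 22639315926589/13127595717600 ≈ 1.7246


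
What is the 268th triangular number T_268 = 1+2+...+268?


n(n+1)/2 = 268×269/2 = 72092/2 = 36046

Σk = 36046


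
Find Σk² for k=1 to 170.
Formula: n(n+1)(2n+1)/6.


n = 170
n(n+1)(2n+1)/6 = 170×171×341/6
= 9912870/6 = 1652145

Σk² = 1652145


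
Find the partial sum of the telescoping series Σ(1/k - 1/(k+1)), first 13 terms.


Telescoping: adjacent terms cancel.
= 1/1 - 1/14
= 1 - 1/14 = 13/14

Sum = 13/14


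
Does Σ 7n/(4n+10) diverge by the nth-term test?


lim(n→∞) 7n/(4n+10) = 7/4 = 7/4  (divide numerator and denominator by n)
lim aₙ = 7/4 ≠ 0 → series DIVERGES

Diverges (lim aₙ = 7/4 ≠ 0)


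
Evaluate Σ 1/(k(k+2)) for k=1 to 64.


1/(k(k+2)) = (1/2)·(1/k - 1/(k+2)) (partial fractions)
Telescoping: Σ = (1/2)·(1 + 1/2 - 1/65 - 1/66) = 1576/2145

Sum = 1576/2145


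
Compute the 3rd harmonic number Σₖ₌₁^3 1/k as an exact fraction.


H_3 = 1/1 + 1/2 + 1/3
= 11/6
≈ 1.8333

H_3 = 11/6 ≈ 1.8333


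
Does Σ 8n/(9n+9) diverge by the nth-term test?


lim(n→∞) 8n/(9n+9) = 8/9 = 8/9  (divide numerator and denominator by n)
lim aₙ = 8/9 ≠ 0 → series DIVERGES

Diverges (lim aₙ = 8/9 ≠ 0)


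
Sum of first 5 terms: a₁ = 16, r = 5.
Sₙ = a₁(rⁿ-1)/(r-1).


Sₙ = 16×(5^5 - 1)/(5 - 1)
= 16×(3125 - 1)/4
= 16×3124/4
= 12496

S_5 = 12496


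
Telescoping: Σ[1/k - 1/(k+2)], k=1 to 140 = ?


Telescoping with gap 2: two head and two tail terms survive.
= (1 + 1/2) - (1/141 + 1/142)
= 3/2 - 1/141 - 1/142 = 14875/10011

Sum = 14875/10011


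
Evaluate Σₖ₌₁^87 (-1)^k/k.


S = -1 + 1/2 - 1/3 + 1/4 - 1/5 + 1/6 - 1/7 + 1/8 ± ...
= -0.6989
(Full series converges to -ln(2) ≈ -0.6931)

S_87 = -0.6989


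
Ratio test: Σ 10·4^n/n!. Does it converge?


aₙ = 10·4^n/n!
a_{n+1}/aₙ = 4^(n+1)/(n+1)! × n!/4^n  (constant 10 cancels)
= 4/(n+1)
L = lim(n→∞) 4/(n+1) = 0
L < 1 → series CONVERGES

Converges (ratio test: L = 0 < 1)


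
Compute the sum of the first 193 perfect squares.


n = 193
n(n+1)(2n+1)/6 = 193×194×387/6
= 14490054/6 = 2415009

Σk² = 2415009


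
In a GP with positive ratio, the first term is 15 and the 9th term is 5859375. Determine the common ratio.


r^(n-1) = aₙ/a₁
r^8 = 5859375/15 = 390625
r = 390625^(1/8)
= ±5; taking r > 0 gives r = 5

r = 5


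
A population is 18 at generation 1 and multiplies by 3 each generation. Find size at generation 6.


aₙ = a₁·r^(n-1)
= 18×3^5
= 18×243
= 4374

a_6 = 4374


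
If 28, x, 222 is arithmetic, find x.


AM = (28 + 222)/2 = 250/2 = 125

AM = 125


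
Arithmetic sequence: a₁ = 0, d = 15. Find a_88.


aₙ = a₁ + (n-1)d
= 0 + (88-1)×15
= 0 + 1305
= 1305

a_88 = 1305


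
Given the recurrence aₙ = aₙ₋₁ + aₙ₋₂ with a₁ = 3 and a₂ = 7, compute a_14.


Computing iteratively: 3, 7, 10, 17, 27, 44, 71, 115, 186, 301, 487, 788, ...
a_14 = 2063

a_14 = 2063


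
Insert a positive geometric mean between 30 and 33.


GM = √(30×33) = √990 = 31.4643

GM = 31.4643


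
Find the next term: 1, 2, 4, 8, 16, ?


Pattern: powers of 2: 2ⁿ
Terms: 1, 2, 4, 8, 16
Next term = 32

Next term = 32


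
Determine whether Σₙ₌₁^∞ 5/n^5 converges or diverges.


p-series test: Σ c/n^p converges if p > 1, diverges if p ≤ 1 (constant c > 0 doesn't affect convergence).
p = 5
5 > 1 → CONVERGES

Converges (p = 5 > 1)


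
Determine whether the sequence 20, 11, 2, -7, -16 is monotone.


Differences: -9, -9, -9, -9
All differences < 0 → strictly DECREASING

Monotonically decreasing


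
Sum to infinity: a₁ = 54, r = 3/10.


S∞ = a₁/(1-r) = 54/(1 - 3/10)
= 54/(7/10)
= 540/7

S∞ = 540/7


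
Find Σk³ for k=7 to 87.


Σₖ₌7^87 k³ = [87·88/2]² − [6·7/2]²
= 14653584 − 441 = 14653143

Σk³ = 14653143


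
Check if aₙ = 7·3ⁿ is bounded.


aₙ = 7·3ⁿ → as n→∞, aₙ→∞ (since base 3 > 1)
No finite upper bound exists
The sequence is UNBOUNDED

Unbounded (aₙ → ∞ as n → ∞)


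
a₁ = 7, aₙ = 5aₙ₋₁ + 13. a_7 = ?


Computing step by step:
a_1 = 7
a_2 = 48
a_3 = 253
a_4 = 1278
a_5 = 6403
a_6 = 32028
a_7 = 160153


a_7 = 160153


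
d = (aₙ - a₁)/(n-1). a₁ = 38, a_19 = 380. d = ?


d = (aₙ - a₁)/(n-1)
= (380 - 38)/(19-1)
= 342/18 = 19

d = 19


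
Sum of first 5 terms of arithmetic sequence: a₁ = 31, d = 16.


aₙ = 31 + (5-1)×16 = 95
Sₙ = n(a₁+aₙ)/2 = 5×(31+95)/2
= 5×126/2 = 315

S_5 = 315


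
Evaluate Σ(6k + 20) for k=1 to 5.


Σ(6k+20) = 6·Σk + 20·n
= 6·15 + 20·5
= 90 + 100 = 190

Σ = 190


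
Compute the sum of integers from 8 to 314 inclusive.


Σₖ₌8^314 k = Σₖ₌₁^314 k − Σₖ₌₁^7 k
= 314·315/2 − 7·8/2
= 49455 − 28 = 49427

Σk = 49427


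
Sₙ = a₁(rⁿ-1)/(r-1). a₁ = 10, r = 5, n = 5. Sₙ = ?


Sₙ = 10×(5^5 - 1)/(5 - 1)
= 10×(3125 - 1)/4
= 10×3124/4
= 7810

S_5 = 7810


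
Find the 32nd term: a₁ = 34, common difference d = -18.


aₙ = a₁ + (n-1)d
= 34 + (32-1)×-18
= 34 - 558
= -524

a_32 = -524


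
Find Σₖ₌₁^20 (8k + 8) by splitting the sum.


Σ(8k+8) = 8·Σk + 8·n
= 8·210 + 8·20
= 1680 + 160 = 1840

Σ = 1840


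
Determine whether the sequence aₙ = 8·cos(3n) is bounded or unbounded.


For all n, -1 ≤ cos(3n) ≤ 1, so -8 ≤ 8·cos(3n) ≤ 8
Lower bound: -8, Upper bound: 8
The sequence IS bounded

Bounded (-8 ≤ aₙ ≤ 8)


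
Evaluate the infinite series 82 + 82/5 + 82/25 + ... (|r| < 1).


S∞ = a₁/(1-r) = 82/(1 - 1/5)
= 82/(4/5)
= 205/2

S∞ = 205/2


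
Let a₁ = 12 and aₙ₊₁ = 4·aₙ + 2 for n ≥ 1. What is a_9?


Computing step by step:
a_1 = 12
a_2 = 50
a_3 = 202
a_4 = 810
a_5 = 3242
a_6 = 12970
a_7 = 51882
a_8 = 207530
a_9 = 830122


a_9 = 830122


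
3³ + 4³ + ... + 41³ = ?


Σₖ₌3^41 k³ = [41·42/2]² − [2·3/2]²
= 741321 − 9 = 741312

Σk³ = 741312


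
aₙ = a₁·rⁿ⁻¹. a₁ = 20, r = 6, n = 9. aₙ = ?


aₙ = a₁·r^(n-1)
= 20×6^8
= 20×1679616
= 33592320

a_9 = 33592320


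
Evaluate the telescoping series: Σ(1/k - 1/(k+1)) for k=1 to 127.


Telescoping: adjacent terms cancel.
= 1/1 - 1/128
= 1 - 1/128 = 127/128

Sum = 127/128


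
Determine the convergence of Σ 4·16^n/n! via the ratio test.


aₙ = 4·16^n/n!
a_{n+1}/aₙ = 16^(n+1)/(n+1)! × n!/16^n  (constant 4 cancels)
= 16/(n+1)
L = lim(n→∞) 16/(n+1) = 0
L < 1 → series CONVERGES

Converges (ratio test: L = 0 < 1)


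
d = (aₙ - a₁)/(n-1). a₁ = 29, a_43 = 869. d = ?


d = (aₙ - a₁)/(n-1)
= (869 - 29)/(43-1)
= 840/42 = 20

d = 20


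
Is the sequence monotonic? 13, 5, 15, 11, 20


Differences: -8, 10, -4, 9
Difference at position 2 is +10 (> 0) but position 1 is -8 (< 0) — sequence both rises and falls
→ NOT monotonic

Not monotonic


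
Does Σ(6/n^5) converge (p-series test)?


p-series test: Σ c/n^p converges if p > 1, diverges if p ≤ 1 (constant c > 0 doesn't affect convergence).
p = 5
5 > 1 → CONVERGES

Converges (p = 5 > 1)


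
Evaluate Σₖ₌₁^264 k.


n(n+1)/2 = 264×265/2 = 69960/2 = 34980

Σk = 34980


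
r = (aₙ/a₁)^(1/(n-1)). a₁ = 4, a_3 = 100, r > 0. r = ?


r^(n-1) = aₙ/a₁
r^2 = 100/4 = 25
r = 25^(1/2)
= ±5; taking r > 0 gives r = 5

r = 5


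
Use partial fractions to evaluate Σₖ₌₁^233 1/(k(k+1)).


1/(k(k+1)) = 1/k - 1/(k+1) (partial fractions)
Telescoping: Σ = 1 - 1/234 = 233/234

Sum = 233/234


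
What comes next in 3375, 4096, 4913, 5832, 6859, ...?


Pattern: perfect cubes: n³
Terms: 3375, 4096, 4913, 5832, 6859
Next term = 8000

Next term = 8000


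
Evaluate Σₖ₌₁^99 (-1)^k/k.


S = -1 + 1/2 - 1/3 + 1/4 - 1/5 + 1/6 - 1/7 + 1/8 ± ...
= -0.6982
(Full series converges to -ln(2) ≈ -0.6931)

S_99 = -0.6982


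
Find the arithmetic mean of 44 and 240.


AM = (44 + 240)/2 = 284/2 = 142

AM = 142


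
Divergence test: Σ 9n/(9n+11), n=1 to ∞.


lim(n→∞) 9n/(9n+11) = 9/9 = 1  (divide numerator and denominator by n)
lim aₙ = 1 ≠ 0 → series DIVERGES

Diverges (lim aₙ = 1 ≠ 0)


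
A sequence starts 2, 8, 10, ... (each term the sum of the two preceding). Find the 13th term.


Computing iteratively: 2, 8, 10, 18, 28, 46, 74, 120, 194, 314, 508, 822, ...
a_13 = 1330

a_13 = 1330


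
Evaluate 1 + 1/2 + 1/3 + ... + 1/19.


H_19 = 1/1 + 1/2 + 1/3 + ... + 1/19
= 275295799/77597520
≈ 3.5477

H_19 = 275295799/77597520 ≈ 3.5477


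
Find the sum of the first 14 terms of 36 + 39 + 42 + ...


aₙ = 36 + (14-1)×3 = 75
Sₙ = n(a₁+aₙ)/2 = 14×(36+75)/2
= 14×111/2 = 777

S_14 = 777


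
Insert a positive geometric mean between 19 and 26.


GM = √(19×26) = √494 = 22.2261

GM = 22.2261


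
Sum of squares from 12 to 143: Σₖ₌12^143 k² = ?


Σₖ₌12^143 k² = Σₖ₌₁^143 k² − Σₖ₌₁^11 k²
= 143·144·287/6 − 11·12·23/6
= 984984 − 506 = 984478

Σk² = 984478


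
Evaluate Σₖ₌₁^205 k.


n(n+1)/2 = 205×206/2 = 42230/2 = 21115

Σk = 21115


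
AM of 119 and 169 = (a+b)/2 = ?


AM = (119 + 169)/2 = 288/2 = 144

AM = 144


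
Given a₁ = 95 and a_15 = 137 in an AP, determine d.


d = (aₙ - a₁)/(n-1)
= (137 - 95)/(15-1)
= 42/14 = 3

d = 3


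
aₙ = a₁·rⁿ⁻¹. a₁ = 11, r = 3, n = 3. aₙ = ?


aₙ = a₁·r^(n-1)
= 11×3^2
= 11×9
= 99

a_3 = 99


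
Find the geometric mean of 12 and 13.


GM = √(12×13) = √156 = 12.49

GM = 12.49


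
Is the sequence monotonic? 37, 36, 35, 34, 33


Differences: -1, -1, -1, -1
All differences < 0 → strictly DECREASING

Monotonically decreasing


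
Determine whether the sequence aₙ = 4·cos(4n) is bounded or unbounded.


For all n, -1 ≤ cos(4n) ≤ 1, so -4 ≤ 4·cos(4n) ≤ 4
Lower bound: -4, Upper bound: 4
The sequence IS bounded

Bounded (-4 ≤ aₙ ≤ 4)


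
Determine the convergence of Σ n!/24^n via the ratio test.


aₙ = n!/24^n
a_{n+1}/aₙ = (n+1)!/24^(n+1) × 24^n/n!
= (n+1)/24
L = lim(n→∞) (n+1)/24 = ∞
L > 1 → series DIVERGES

Diverges (ratio test: L = ∞ > 1)


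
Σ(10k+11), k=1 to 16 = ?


Σ(10k+11) = 10·Σk + 11·n
= 10·136 + 11·16
= 1360 + 176 = 1536

Σ = 1536


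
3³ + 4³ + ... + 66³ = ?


Σₖ₌3^66 k³ = [66·67/2]² − [2·3/2]²
= 4888521 − 9 = 4888512

Σk³ = 4888512


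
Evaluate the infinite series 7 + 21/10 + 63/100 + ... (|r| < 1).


S∞ = a₁/(1-r) = 7/(1 - 3/10)
= 7/(7/10)
= 10

S∞ = 10


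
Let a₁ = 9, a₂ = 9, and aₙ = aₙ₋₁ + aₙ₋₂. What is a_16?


Computing iteratively: 9, 9, 18, 27, 45, 72, 117, 189, 306, 495, 801, 1296, ...
a_16 = 8883

a_16 = 8883


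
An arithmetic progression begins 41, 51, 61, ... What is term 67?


aₙ = a₁ + (n-1)d
= 41 + (67-1)×10
= 41 + 660
= 701

a_67 = 701


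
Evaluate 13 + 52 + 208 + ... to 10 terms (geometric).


Sₙ = 13×(4^10 - 1)/(4 - 1)
= 13×(1048576 - 1)/3
= 13×1048575/3
= 4543825

S_10 = 4543825


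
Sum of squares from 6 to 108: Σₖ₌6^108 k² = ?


Σₖ₌6^108 k² = Σₖ₌₁^108 k² − Σₖ₌₁^5 k²
= 108·109·217/6 − 5·6·11/6
= 425754 − 55 = 425699

Σk² = 425699


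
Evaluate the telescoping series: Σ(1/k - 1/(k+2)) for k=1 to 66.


Telescoping with gap 2: two head and two tail terms survive.
= (1 + 1/2) - (1/67 + 1/68)
= 3/2 - 1/67 - 1/68 = 6699/4556

Sum = 6699/4556


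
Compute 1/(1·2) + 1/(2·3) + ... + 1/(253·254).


1/(k(k+1)) = 1/k - 1/(k+1) (partial fractions)
Telescoping: Σ = 1 - 1/254 = 253/254

Sum = 253/254


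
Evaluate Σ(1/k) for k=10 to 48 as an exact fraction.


Σₖ₌10^48 1/k = 1/10 + 1/11 + 1/12 + ... + 1/48
= 721558908683331789893/442720643463713815200
≈ 1.6298

Sum = 721558908683331789893/442720643463713815200 ≈ 1.6298


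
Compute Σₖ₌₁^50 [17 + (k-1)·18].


aₙ = 17 + (50-1)×18 = 899
Sₙ = n(a₁+aₙ)/2 = 50×(17+899)/2
= 50×916/2 = 22900

S_50 = 22900


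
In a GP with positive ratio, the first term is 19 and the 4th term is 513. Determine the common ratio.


r^(n-1) = aₙ/a₁
r^3 = 513/19 = 27
r = 27^(1/3)
= 3

r = 3


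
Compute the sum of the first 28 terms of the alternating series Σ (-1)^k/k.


S = -1 + 1/2 - 1/3 + 1/4 - 1/5 + 1/6 - 1/7 + 1/8 ± ...
= -0.6756
(Full series converges to -ln(2) ≈ -0.6931)

S_28 = -0.6756


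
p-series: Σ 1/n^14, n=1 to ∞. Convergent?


p-series test: Σ c/n^p converges if p > 1, diverges if p ≤ 1 (constant c > 0 doesn't affect convergence).
p = 14
14 > 1 → CONVERGES

Converges (p = 14 > 1)


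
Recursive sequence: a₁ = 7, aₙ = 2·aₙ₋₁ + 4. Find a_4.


Computing step by step:
a_1 = 7
a_2 = 18
a_3 = 40
a_4 = 84


a_4 = 84


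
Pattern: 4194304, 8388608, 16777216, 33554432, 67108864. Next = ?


Pattern: powers of 2: 2ⁿ
Terms: 4194304, 8388608, 16777216, 33554432, 67108864
Next term = 134217728

Next term = 134217728


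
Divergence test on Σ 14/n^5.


lim(n→∞) 14/n^5 = 0
lim aₙ = 0 → nth-term test is INCONCLUSIVE
(Need other tests; this is actually a convergent p-series with p=5 > 1)

Inconclusive (lim aₙ = 0; need another test)


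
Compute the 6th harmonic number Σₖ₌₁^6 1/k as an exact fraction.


H_6 = 1/1 + 1/2 + 1/3 + 1/4 + 1/5 + 1/6
= 49/20
≈ 2.45

H_6 = 49/20 ≈ 2.45


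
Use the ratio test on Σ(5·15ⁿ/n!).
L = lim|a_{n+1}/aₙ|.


aₙ = 5·15^n/n!
a_{n+1}/aₙ = 15^(n+1)/(n+1)! × n!/15^n  (constant 5 cancels)
= 15/(n+1)
L = lim(n→∞) 15/(n+1) = 0
L < 1 → series CONVERGES

Converges (ratio test: L = 0 < 1)


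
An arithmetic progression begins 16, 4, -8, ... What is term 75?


aₙ = a₁ + (n-1)d
= 16 + (75-1)×-12
= 16 - 888
= -872

a_75 = -872


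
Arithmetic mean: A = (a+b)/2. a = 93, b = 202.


AM = (93 + 202)/2 = 295/2 = 147.5

AM = 147.5


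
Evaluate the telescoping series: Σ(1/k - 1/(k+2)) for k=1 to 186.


Telescoping with gap 2: two head and two tail terms survive.
= (1 + 1/2) - (1/187 + 1/188)
= 3/2 - 1/187 - 1/188 = 52359/35156

Sum = 52359/35156


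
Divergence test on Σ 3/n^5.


lim(n→∞) 3/n^5 = 0
lim aₙ = 0 → nth-term test is INCONCLUSIVE
(Need other tests; this is actually a convergent p-series with p=5 > 1)

Inconclusive (lim aₙ = 0; need another test)


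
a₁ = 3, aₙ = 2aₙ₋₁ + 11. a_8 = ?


Computing step by step:
a_1 = 3
a_2 = 17
a_3 = 45
a_4 = 101
a_5 = 213
a_6 = 437
a_7 = 885
a_8 = 1781


a_8 = 1781


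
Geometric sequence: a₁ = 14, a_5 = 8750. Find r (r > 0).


r^(n-1) = aₙ/a₁
r^4 = 8750/14 = 625
r = 625^(1/4)
= ±5; taking r > 0 gives r = 5

r = 5


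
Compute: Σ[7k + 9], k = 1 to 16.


Σ(7k+9) = 7·Σk + 9·n
= 7·136 + 9·16
= 952 + 144 = 1096

Σ = 1096


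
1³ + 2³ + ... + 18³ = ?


n(n+1)/2 = 18×19/2 = 171
Σk³ = 171² = 29241

Σk³ = 29241


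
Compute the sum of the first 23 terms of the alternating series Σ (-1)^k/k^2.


S = -1 + 1/4 - 1/9 + 1/16 - 1/25 + 1/36 - 1/49 + 1/64 ± ...
= -0.8234
(Full series converges to -π²/12 ≈ -0.8225)

S_23 = -0.8234


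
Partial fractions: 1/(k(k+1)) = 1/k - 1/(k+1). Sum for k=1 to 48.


1/(k(k+1)) = 1/k - 1/(k+1) (partial fractions)
Telescoping: Σ = 1 - 1/49 = 48/49

Sum = 48/49


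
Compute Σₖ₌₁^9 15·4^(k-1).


Sₙ = 15×(4^9 - 1)/(4 - 1)
= 15×(262144 - 1)/3
= 15×262143/3
= 1310715

S_9 = 1310715


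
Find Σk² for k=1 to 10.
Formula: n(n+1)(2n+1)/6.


n = 10
n(n+1)(2n+1)/6 = 10×11×21/6
= 2310/6 = 385

Σk² = 385


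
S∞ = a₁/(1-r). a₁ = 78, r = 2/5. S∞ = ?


S∞ = a₁/(1-r) = 78/(1 - 2/5)
= 78/(3/5)
= 130

S∞ = 130


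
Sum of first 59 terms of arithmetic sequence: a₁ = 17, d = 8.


aₙ = 17 + (59-1)×8 = 481
Sₙ = n(a₁+aₙ)/2 = 59×(17+481)/2
= 59×498/2 = 14691

S_59 = 14691


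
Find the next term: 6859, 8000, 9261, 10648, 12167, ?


Pattern: perfect cubes: n³
Terms: 6859, 8000, 9261, 10648, 12167
Next term = 13824

Next term = 13824


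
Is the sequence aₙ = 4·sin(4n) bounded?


For all n, -1 ≤ sin(4n) ≤ 1, so -4 ≤ 4·sin(4n) ≤ 4
Lower bound: -4, Upper bound: 4
The sequence IS bounded

Bounded (-4 ≤ aₙ ≤ 4)


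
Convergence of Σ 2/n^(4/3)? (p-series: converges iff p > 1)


p-series test: Σ c/n^p converges if p > 1, diverges if p ≤ 1 (constant c > 0 doesn't affect convergence).
p = 4/3
4/3 > 1 → CONVERGES

Converges (p = 4/3 > 1)


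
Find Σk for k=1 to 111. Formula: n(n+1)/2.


n(n+1)/2 = 111×112/2 = 12432/2 = 6216

Σk = 6216


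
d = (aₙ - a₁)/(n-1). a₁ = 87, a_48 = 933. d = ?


d = (aₙ - a₁)/(n-1)
= (933 - 87)/(48-1)
= 846/47 = 18

d = 18


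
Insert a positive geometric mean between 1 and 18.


GM = √(1×18) = √18 = 4.2426

GM = 4.2426


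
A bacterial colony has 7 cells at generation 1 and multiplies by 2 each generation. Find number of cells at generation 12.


aₙ = a₁·r^(n-1)
= 7×2^11
= 7×2048
= 14336

a_12 = 14336


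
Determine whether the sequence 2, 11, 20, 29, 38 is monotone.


Differences: 9, 9, 9, 9
All differences > 0 → strictly INCREASING

Monotonically increasing


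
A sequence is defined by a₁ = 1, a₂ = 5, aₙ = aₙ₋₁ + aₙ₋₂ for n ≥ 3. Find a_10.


Computing iteratively: 1, 5, 6, 11, 17, 28, 45, 73, 118, 191
a_10 = 191

a_10 = 191


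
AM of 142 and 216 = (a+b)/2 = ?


AM = (142 + 216)/2 = 358/2 = 179

AM = 179


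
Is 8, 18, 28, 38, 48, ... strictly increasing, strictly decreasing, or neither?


Differences: 10, 10, 10, 10
All differences > 0 → strictly INCREASING

Monotonically increasing


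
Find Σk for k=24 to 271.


Σₖ₌24^271 k = Σₖ₌₁^271 k − Σₖ₌₁^23 k
= 271·272/2 − 23·24/2
= 36856 − 276 = 36580

Σk = 36580


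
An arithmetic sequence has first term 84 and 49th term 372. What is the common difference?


d = (aₙ - a₁)/(n-1)
= (372 - 84)/(49-1)
= 288/48 = 6

d = 6


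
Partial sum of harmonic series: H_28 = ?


H_28 = 1/1 + 1/2 + 1/3 + ... + 1/28
= 315404588903/80313433200
≈ 3.9272

H_28 = 315404588903/80313433200 ≈ 3.9272


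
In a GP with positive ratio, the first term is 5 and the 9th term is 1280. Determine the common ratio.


r^(n-1) = aₙ/a₁
r^8 = 1280/5 = 256
r = 256^(1/8)
= ±2; taking r > 0 gives r = 2

r = 2


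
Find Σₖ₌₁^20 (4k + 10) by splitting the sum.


Σ(4k+10) = 4·Σk + 10·n
= 4·210 + 10·20
= 840 + 200 = 1040

Σ = 1040


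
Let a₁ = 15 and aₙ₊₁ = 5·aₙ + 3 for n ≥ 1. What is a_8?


Computing step by step:
a_1 = 15
a_2 = 78
a_3 = 393
a_4 = 1968
a_5 = 9843
a_6 = 49218
a_7 = 246093
a_8 = 1230468


a_8 = 1230468


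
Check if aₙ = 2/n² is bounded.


a₁ = 2, a₂ = 2/4, a₃ = 2/9, ...
0 < aₙ ≤ 2 for all n ≥ 1
The sequence IS bounded

Bounded (0 < aₙ ≤ 2)


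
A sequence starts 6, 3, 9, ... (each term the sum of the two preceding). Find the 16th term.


Computing iteratively: 6, 3, 9, 12, 21, 33, 54, 87, 141, 228, 369, 597, ...
a_16 = 4092

a_16 = 4092


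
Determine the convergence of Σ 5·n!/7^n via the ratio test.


aₙ = 5·n!/7^n
a_{n+1}/aₙ = (n+1)!/7^(n+1) × 7^n/n!  (constant 5 cancels)
= (n+1)/7
L = lim(n→∞) (n+1)/7 = ∞
L > 1 → series DIVERGES

Diverges (ratio test: L = ∞ > 1)


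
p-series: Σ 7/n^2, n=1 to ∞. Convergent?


p-series test: Σ c/n^p converges if p > 1, diverges if p ≤ 1 (constant c > 0 doesn't affect convergence).
p = 2
2 > 1 → CONVERGES

Converges (p = 2 > 1)


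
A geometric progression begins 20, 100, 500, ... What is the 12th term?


aₙ = a₁·r^(n-1)
= 20×5^11
= 20×48828125
= 976562500

a_12 = 976562500


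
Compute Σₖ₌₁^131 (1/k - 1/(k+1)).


Telescoping: adjacent terms cancel.
= 1/1 - 1/132
= 1 - 1/132 = 131/132

Sum = 131/132


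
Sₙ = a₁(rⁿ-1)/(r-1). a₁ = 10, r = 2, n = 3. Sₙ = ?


Sₙ = 10×(2^3 - 1)/(2 - 1)
= 10×(8 - 1)/1
= 10×7/1
= 70

S_3 = 70


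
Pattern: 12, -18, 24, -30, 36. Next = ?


Pattern: alternating sign, magnitude arithmetic (d=6)
Terms: 12, -18, 24, -30, 36
Next term = -42

Next term = -42


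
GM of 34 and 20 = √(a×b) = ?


GM = √(34×20) = √680 = 26.0768

GM = 26.0768


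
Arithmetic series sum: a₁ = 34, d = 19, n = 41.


aₙ = 34 + (41-1)×19 = 794
Sₙ = n(a₁+aₙ)/2 = 41×(34+794)/2
= 41×828/2 = 16974

S_41 = 16974


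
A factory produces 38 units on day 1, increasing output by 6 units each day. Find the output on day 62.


aₙ = a₁ + (n-1)d
= 38 + (62-1)×6
= 38 + 366
= 404

a_62 = 404


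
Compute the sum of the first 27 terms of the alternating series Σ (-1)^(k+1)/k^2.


S = 1 - 1/4 + 1/9 - 1/16 + 1/25 - 1/36 + 1/49 - 1/64 ± ...
= 0.8231
(Full series converges to +π²/12 ≈ +0.8225)

S_27 = 0.8231


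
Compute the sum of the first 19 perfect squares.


n = 19
n(n+1)(2n+1)/6 = 19×20×39/6
= 14820/6 = 2470

Σk² = 2470


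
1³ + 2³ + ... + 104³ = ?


n(n+1)/2 = 104×105/2 = 5460
Σk³ = 5460² = 29811600

Σk³ = 29811600


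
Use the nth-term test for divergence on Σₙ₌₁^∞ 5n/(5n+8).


lim(n→∞) 5n/(5n+8) = 5/5 = 1  (divide numerator and denominator by n)
lim aₙ = 1 ≠ 0 → series DIVERGES

Diverges (lim aₙ = 1 ≠ 0)


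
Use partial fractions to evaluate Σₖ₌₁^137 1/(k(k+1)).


1/(k(k+1)) = 1/k - 1/(k+1) (partial fractions)
Telescoping: Σ = 1 - 1/138 = 137/138

Sum = 137/138


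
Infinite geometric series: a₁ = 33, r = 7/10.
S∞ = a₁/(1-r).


S∞ = a₁/(1-r) = 33/(1 - 7/10)
= 33/(3/10)
= 110

S∞ = 110


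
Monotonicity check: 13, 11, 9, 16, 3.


Differences: -2, -2, 7, -13
Difference at position 3 is +7 (> 0) but position 1 is -2 (< 0) — sequence both rises and falls
→ NOT monotonic

Not monotonic


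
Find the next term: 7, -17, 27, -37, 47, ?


Pattern: alternating sign, magnitude arithmetic (d=10)
Terms: 7, -17, 27, -37, 47
Next term = -57

Next term = -57


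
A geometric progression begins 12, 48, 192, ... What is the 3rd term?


aₙ = a₁·r^(n-1)
= 12×4^2
= 12×16
= 192

a_3 = 192


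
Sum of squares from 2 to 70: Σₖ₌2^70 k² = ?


Σₖ₌2^70 k² = Σₖ₌₁^70 k² − Σₖ₌₁^1 k²
= 70·71·141/6 − 1·2·3/6
= 116795 − 1 = 116794

Σk² = 116794


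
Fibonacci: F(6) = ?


Fibonacci sequence: 1, 1, 2, 3, 5, 8
F(6) = 8

F(6) = 8


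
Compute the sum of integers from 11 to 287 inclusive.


Σₖ₌11^287 k = Σₖ₌₁^287 k − Σₖ₌₁^10 k
= 287·288/2 − 10·11/2
= 41328 − 55 = 41273

Σk = 41273


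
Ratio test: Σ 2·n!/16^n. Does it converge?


aₙ = 2·n!/16^n
a_{n+1}/aₙ = (n+1)!/16^(n+1) × 16^n/n!  (constant 2 cancels)
= (n+1)/16
L = lim(n→∞) (n+1)/16 = ∞
L > 1 → series DIVERGES

Diverges (ratio test: L = ∞ > 1)


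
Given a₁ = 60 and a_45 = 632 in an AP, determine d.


d = (aₙ - a₁)/(n-1)
= (632 - 60)/(45-1)
= 572/44 = 13

d = 13


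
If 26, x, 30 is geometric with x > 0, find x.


GM = √(26×30) = √780 = 27.9285

GM = 27.9285


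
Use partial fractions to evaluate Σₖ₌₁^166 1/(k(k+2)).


1/(k(k+2)) = (1/2)·(1/k - 1/(k+2)) (partial fractions)
Telescoping: Σ = (1/2)·(1 + 1/2 - 1/167 - 1/168) = 41749/56112

Sum = 41749/56112


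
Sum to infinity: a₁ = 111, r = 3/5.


S∞ = a₁/(1-r) = 111/(1 - 3/5)
= 111/(2/5)
= 555/2

S∞ = 555/2


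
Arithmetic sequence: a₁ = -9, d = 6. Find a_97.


aₙ = a₁ + (n-1)d
= -9 + (97-1)×6
= -9 + 576
= 567

a_97 = 567


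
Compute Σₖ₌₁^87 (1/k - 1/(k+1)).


Telescoping: adjacent terms cancel.
= 1/1 - 1/88
= 1 - 1/88 = 87/88

Sum = 87/88


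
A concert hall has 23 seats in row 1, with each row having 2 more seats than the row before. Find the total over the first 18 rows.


aₙ = 23 + (18-1)×2 = 57
Sₙ = n(a₁+aₙ)/2 = 18×(23+57)/2
= 18×80/2 = 720

S_18 = 720


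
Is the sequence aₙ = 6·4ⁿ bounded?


aₙ = 6·4ⁿ → as n→∞, aₙ→∞ (since base 4 > 1)
No finite upper bound exists
The sequence is UNBOUNDED

Unbounded (aₙ → ∞ as n → ∞)


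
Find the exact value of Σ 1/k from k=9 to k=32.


Σₖ₌9^32 1/k = 1/9 + 1/10 + 1/11 + ... + 1/32
= 193592897936819/144403552893600
≈ 1.3406

Sum = 193592897936819/144403552893600 ≈ 1.3406


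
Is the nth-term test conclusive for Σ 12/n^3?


lim(n→∞) 12/n^3 = 0
lim aₙ = 0 → nth-term test is INCONCLUSIVE
(Need other tests; this is actually a convergent p-series with p=3 > 1)

Inconclusive (lim aₙ = 0; need another test)


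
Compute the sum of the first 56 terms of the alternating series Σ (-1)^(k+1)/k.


S = 1 - 1/2 + 1/3 - 1/4 + 1/5 - 1/6 + 1/7 - 1/8 ± ...
= 0.6843
(Full series converges to +ln(2) ≈ +0.6931)

S_56 = 0.6843


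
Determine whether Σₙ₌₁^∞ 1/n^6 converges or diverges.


p-series test: Σ c/n^p converges if p > 1, diverges if p ≤ 1 (constant c > 0 doesn't affect convergence).
p = 6
6 > 1 → CONVERGES

Converges (p = 6 > 1)


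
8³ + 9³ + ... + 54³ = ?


Σₖ₌8^54 k³ = [54·55/2]² − [7·8/2]²
= 2205225 − 784 = 2204441

Σk³ = 2204441


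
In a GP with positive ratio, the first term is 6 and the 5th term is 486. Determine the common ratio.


r^(n-1) = aₙ/a₁
r^4 = 486/6 = 81
r = 81^(1/4)
= ±3; taking r > 0 gives r = 3

r = 3


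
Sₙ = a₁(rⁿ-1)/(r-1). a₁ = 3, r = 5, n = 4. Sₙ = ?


Sₙ = 3×(5^4 - 1)/(5 - 1)
= 3×(625 - 1)/4
= 3×624/4
= 468

S_4 = 468


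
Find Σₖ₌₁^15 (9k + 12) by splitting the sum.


Σ(9k+12) = 9·Σk + 12·n
= 9·120 + 12·15
= 1080 + 180 = 1260

Σ = 1260


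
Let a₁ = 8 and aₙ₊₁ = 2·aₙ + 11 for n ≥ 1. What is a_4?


Computing step by step:
a_1 = 8
a_2 = 27
a_3 = 65
a_4 = 141


a_4 = 141


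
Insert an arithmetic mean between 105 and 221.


AM = (105 + 221)/2 = 326/2 = 163

AM = 163


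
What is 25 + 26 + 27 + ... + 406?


Σₖ₌25^406 k = Σₖ₌₁^406 k − Σₖ₌₁^24 k
= 406·407/2 − 24·25/2
= 82621 − 300 = 82321

Σk = 82321


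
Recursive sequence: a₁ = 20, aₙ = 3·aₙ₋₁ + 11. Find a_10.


Computing step by step:
a_1 = 20
a_2 = 71
a_3 = 224
a_4 = 683
a_5 = 2060
a_6 = 6191
a_7 = 18584
a_8 = 55763
a_9 = 167300
a_10 = 501911


a_10 = 501911


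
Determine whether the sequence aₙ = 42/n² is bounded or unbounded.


a₁ = 42, a₂ = 42/4, a₃ = 42/9, ...
0 < aₙ ≤ 42 for all n ≥ 1
The sequence IS bounded

Bounded (0 < aₙ ≤ 42)


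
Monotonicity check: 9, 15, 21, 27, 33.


Differences: 6, 6, 6, 6
All differences > 0 → strictly INCREASING

Monotonically increasing


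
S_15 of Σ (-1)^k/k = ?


S = -1 + 1/2 - 1/3 + 1/4 - 1/5 + 1/6 - 1/7 + 1/8 ± ...
= -0.7254
(Full series converges to -ln(2) ≈ -0.6931)

S_15 = -0.7254


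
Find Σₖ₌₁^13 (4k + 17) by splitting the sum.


Σ(4k+17) = 4·Σk + 17·n
= 4·91 + 17·13
= 364 + 221 = 585

Σ = 585


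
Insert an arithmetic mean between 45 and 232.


AM = (45 + 232)/2 = 277/2 = 138.5

AM = 138.5


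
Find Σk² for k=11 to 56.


Σₖ₌11^56 k² = Σₖ₌₁^56 k² − Σₖ₌₁^10 k²
= 56·57·113/6 − 10·11·21/6
= 60116 − 385 = 59731

Σk² = 59731


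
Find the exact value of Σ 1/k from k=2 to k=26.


Σₖ₌2^26 1/k = 1/2 + 1/3 + 1/4 + ... + 1/26
= 25472027467/8923714800
≈ 2.8544

Sum = 25472027467/8923714800 ≈ 2.8544


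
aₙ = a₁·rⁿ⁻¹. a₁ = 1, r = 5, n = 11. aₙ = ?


aₙ = a₁·r^(n-1)
= 1×5^10
= 1×9765625
= 9765625

a_11 = 9765625


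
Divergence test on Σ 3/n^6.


lim(n→∞) 3/n^6 = 0
lim aₙ = 0 → nth-term test is INCONCLUSIVE
(Need other tests; this is actually a convergent p-series with p=6 > 1)

Inconclusive (lim aₙ = 0; need another test)


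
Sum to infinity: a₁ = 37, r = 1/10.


S∞ = a₁/(1-r) = 37/(1 - 1/10)
= 37/(9/10)
= 370/9

S∞ = 370/9


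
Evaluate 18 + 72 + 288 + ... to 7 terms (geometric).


Sₙ = 18×(4^7 - 1)/(4 - 1)
= 18×(16384 - 1)/3
= 18×16383/3
= 98298

S_7 = 98298


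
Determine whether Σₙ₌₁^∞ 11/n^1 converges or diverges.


p-series test: Σ c/n^p converges if p > 1, diverges if p ≤ 1 (constant c > 0 doesn't affect convergence).
p = 1
1 ≤ 1 → DIVERGES

Diverges (p = 1 ≤ 1)


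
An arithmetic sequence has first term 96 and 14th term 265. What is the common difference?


d = (aₙ - a₁)/(n-1)
= (265 - 96)/(14-1)
= 169/13 = 13

d = 13


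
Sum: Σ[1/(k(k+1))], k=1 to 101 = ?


1/(k(k+1)) = 1/k - 1/(k+1) (partial fractions)
Telescoping: Σ = 1 - 1/102 = 101/102

Sum = 101/102


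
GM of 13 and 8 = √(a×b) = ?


GM = √(13×8) = √104 = 10.198

GM = 10.198


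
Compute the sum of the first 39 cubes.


n(n+1)/2 = 39×40/2 = 780
Σk³ = 780² = 608400

Σk³ = 608400
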